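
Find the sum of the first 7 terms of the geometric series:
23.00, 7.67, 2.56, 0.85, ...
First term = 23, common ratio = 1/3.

Sₙ = a(1 - rⁿ) / (1 - r)
S_7 = 23(1 - (1/3)^7) / (1 - (1/3))
S_7 = 23(1 - (1/2187)) / (2/3)
S_7 = 25139/729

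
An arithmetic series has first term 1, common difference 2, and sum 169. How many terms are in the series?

Using S = n/2 × [2a + (n-1)d]
169 = n/2 × [2(1) + (n-1)(2)]
169 = n/2 × [2 + 2n - 2]
338 = n × [0 + 2n]
2n² + (0)n - 338 = 0
Discriminant: Δ = (0)² - 4(2)(-338) = 0 + 2704 = 2704
√Δ = 52
n = [-(0) + √Δ] / (2·2) = (0 + 52) / 4 = 52 / 4 = 13
(The negative root is discarded since n must be a positive integer.)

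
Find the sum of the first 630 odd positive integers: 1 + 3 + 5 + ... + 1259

Sum of first n odd numbers = n²
= 630²
= 396900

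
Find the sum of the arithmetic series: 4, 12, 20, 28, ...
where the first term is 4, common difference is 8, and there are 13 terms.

Sₙ = n/2 × (first + last)
Last term = a + (n-1)d = 4 + (13-1)×8 = 100
S_13 = 13/2 × (4 + 100)
S_13 = 13/2 × 104 = 676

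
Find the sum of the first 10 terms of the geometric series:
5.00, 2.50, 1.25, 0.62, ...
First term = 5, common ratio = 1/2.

Sₙ = a(1 - rⁿ) / (1 - r)
S_10 = 5(1 - (1/2)^10) / (1 - (1/2))
S_10 = 5(1 - (1/1024)) / (1/2)
S_10 = 5115/512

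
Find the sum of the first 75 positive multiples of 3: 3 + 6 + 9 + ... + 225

Factor out 3: = 3(1 + 2 + ... + 75) = 3 × n(n+1)/2
= 3 × 75×76/2
= 3 × 2850
= 8550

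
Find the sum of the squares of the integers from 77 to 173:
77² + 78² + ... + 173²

Use ∑_{k=1}^{n} k² = n(n+1)(2n+1)/6, then subtract the first 76 terms.
∑_{k=1}^{173} k² = 173×174×347/6 = 1740899
∑_{k=1}^{76} k² = 76×77×153/6 = 149226
∑_{k=77}^{173} k² = 1740899 - 149226 = 1591673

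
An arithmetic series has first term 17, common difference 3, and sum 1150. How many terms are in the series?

Using S = n/2 × [2a + (n-1)d]
1150 = n/2 × [2(17) + (n-1)(3)]
1150 = n/2 × [34 + 3n - 3]
2300 = n × [31 + 3n]
3n² + (31)n - 2300 = 0
Discriminant: Δ = (31)² - 4(3)(-2300) = 961 + 27600 = 28561
√Δ = 169
n = [-(31) + √Δ] / (2·3) = (-31 + 169) / 6 = 138 / 6 = 23
(The negative root is discarded since n must be a positive integer.)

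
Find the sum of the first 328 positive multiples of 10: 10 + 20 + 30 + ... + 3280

Factor out 10: = 10(1 + 2 + ... + 328) = 10 × n(n+1)/2
= 10 × 328×329/2
= 10 × 53956
= 539560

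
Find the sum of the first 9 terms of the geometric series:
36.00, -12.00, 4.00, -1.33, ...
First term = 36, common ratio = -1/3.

Sₙ = a(1 - rⁿ) / (1 - r)
S_9 = 36(1 - (-1/3)^9) / (1 - (-1/3))
S_9 = 36(1 - (-1/19683)) / (4/3)
S_9 = 19684/729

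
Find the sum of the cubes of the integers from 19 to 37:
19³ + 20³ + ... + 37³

Use ∑_{k=1}^{n} k³ = [n(n+1)/2]², then subtract the first 18 terms.
∑_{k=1}^{37} k³ = [37×38/2]² = 703² = 494209
∑_{k=1}^{18} k³ = [18×19/2]² = 171² = 29241
∑_{k=19}^{37} k³ = 494209 - 29241 = 464968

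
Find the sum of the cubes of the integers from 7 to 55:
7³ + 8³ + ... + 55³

Use ∑_{k=1}^{n} k³ = [n(n+1)/2]², then subtract the first 6 terms.
∑_{k=1}^{55} k³ = [55×56/2]² = 1540² = 2371600
∑_{k=1}^{6} k³ = [6×7/2]² = 21² = 441
∑_{k=7}^{55} k³ = 2371600 - 441 = 2371159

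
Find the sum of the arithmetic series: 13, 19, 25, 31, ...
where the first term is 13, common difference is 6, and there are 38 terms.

Sₙ = n/2 × (first + last)
Last term = a + (n-1)d = 13 + (38-1)×6 = 235
S_38 = 38/2 × (13 + 235)
S_38 = 38/2 × 248 = 4712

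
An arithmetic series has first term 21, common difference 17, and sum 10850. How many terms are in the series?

Using S = n/2 × [2a + (n-1)d]
10850 = n/2 × [2(21) + (n-1)(17)]
10850 = n/2 × [42 + 17n - 17]
21700 = n × [25 + 17n]
17n² + (25)n - 21700 = 0
Discriminant: Δ = (25)² - 4(17)(-21700) = 625 + 1475600 = 1476225
√Δ = 1215
n = [-(25) + √Δ] / (2·17) = (-25 + 1215) / 34 = 1190 / 34 = 35
(The negative root is discarded since n must be a positive integer.)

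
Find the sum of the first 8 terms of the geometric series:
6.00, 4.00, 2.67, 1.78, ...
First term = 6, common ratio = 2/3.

Sₙ = a(1 - rⁿ) / (1 - r)
S_8 = 6(1 - (2/3)^8) / (1 - (2/3))
S_8 = 6(1 - (256/6561)) / (1/3)
S_8 = 12610/729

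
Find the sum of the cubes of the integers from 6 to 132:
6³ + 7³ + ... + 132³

Use ∑_{k=1}^{n} k³ = [n(n+1)/2]², then subtract the first 5 terms.
∑_{k=1}^{132} k³ = [132×133/2]² = 8778² = 77053284
∑_{k=1}^{5} k³ = [5×6/2]² = 15² = 225
∑_{k=6}^{132} k³ = 77053284 - 225 = 77053059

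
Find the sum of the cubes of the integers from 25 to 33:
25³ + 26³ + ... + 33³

Use ∑_{k=1}^{n} k³ = [n(n+1)/2]², then subtract the first 24 terms.
∑_{k=1}^{33} k³ = [33×34/2]² = 561² = 314721
∑_{k=1}^{24} k³ = [24×25/2]² = 300² = 90000
∑_{k=25}^{33} k³ = 314721 - 90000 = 224721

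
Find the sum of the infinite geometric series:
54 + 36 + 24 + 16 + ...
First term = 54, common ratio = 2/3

For |r| < 1, S = a / (1 - r)
S = 54 / (1 - (2/3))
S = 54 / (1/3)
S = 162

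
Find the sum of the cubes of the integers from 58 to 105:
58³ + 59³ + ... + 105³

Use ∑_{k=1}^{n} k³ = [n(n+1)/2]², then subtract the first 57 terms.
∑_{k=1}^{105} k³ = [105×106/2]² = 5565² = 30969225
∑_{k=1}^{57} k³ = [57×58/2]² = 1653² = 2732409
∑_{k=58}^{105} k³ = 30969225 - 2732409 = 28236816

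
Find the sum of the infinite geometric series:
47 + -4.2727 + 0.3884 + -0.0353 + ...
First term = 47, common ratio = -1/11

For |r| < 1, S = a / (1 - r)
S = 47 / (1 - (-1/11))
S = 47 / (12/11)
S = 517/12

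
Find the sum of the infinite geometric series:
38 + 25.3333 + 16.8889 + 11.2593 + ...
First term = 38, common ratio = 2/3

For |r| < 1, S = a / (1 - r)
S = 38 / (1 - (2/3))
S = 38 / (1/3)
S = 114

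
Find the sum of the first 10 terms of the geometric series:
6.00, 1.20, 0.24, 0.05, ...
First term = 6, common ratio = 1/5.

Sₙ = a(1 - rⁿ) / (1 - r)
S_10 = 6(1 - (1/5)^10) / (1 - (1/5))
S_10 = 6(1 - (1/9765625)) / (4/5)
S_10 = 14648436/1953125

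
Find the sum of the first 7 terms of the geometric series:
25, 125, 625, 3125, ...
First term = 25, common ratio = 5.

Sₙ = a(1 - rⁿ) / (1 - r)
S_7 = 25(1 - 5^7) / (1 - 5)
S_7 = 25(1 - 78125) / (-4)
S_7 = 488275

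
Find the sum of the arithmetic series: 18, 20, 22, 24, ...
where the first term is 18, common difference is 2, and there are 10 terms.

Sₙ = n/2 × (first + last)
Last term = a + (n-1)d = 18 + (10-1)×2 = 36
S_10 = 10/2 × (18 + 36)
S_10 = 10/2 × 54 = 270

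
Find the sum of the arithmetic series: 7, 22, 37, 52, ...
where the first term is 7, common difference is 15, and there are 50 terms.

Sₙ = n/2 × (first + last)
Last term = a + (n-1)d = 7 + (50-1)×15 = 742
S_50 = 50/2 × (7 + 742)
S_50 = 50/2 × 749 = 18725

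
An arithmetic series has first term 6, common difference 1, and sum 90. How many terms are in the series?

Using S = n/2 × [2a + (n-1)d]
90 = n/2 × [2(6) + (n-1)(1)]
90 = n/2 × [12 + 1n - 1]
180 = n × [11 + 1n]
1n² + (11)n - 180 = 0
Discriminant: Δ = (11)² - 4(1)(-180) = 121 + 720 = 841
√Δ = 29
n = [-(11) + √Δ] / (2·1) = (-11 + 29) / 2 = 18 / 2 = 9
(The negative root is discarded since n must be a positive integer.)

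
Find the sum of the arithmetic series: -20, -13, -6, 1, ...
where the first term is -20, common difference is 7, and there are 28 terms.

Sₙ = n/2 × (first + last)
Last term = a + (n-1)d = -20 + (28-1)×7 = 169
S_28 = 28/2 × (-20 + 169)
S_28 = 28/2 × 149 = 2086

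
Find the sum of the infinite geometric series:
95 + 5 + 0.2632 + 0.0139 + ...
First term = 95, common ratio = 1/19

For |r| < 1, S = a / (1 - r)
S = 95 / (1 - (1/19))
S = 95 / (18/19)
S = 1805/18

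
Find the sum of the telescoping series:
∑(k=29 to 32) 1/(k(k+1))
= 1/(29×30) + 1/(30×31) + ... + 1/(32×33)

Partial fractions: 1/(k(k+1)) = 1/k - 1/(k+1)
The series telescopes:
= (1/29 - 1/30) + (1/30 - 1/31) + ... + (1/32 - 1/33)
= 1/29 - 1/33
= 4/957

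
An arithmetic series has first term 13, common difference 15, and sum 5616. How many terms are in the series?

Using S = n/2 × [2a + (n-1)d]
5616 = n/2 × [2(13) + (n-1)(15)]
5616 = n/2 × [26 + 15n - 15]
11232 = n × [11 + 15n]
15n² + (11)n - 11232 = 0
Discriminant: Δ = (11)² - 4(15)(-11232) = 121 + 673920 = 674041
√Δ = 821
n = [-(11) + √Δ] / (2·15) = (-11 + 821) / 30 = 810 / 30 = 27
(The negative root is discarded since n must be a positive integer.)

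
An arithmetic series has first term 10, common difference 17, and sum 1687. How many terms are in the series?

Using S = n/2 × [2a + (n-1)d]
1687 = n/2 × [2(10) + (n-1)(17)]
1687 = n/2 × [20 + 17n - 17]
3374 = n × [3 + 17n]
17n² + (3)n - 3374 = 0
Discriminant: Δ = (3)² - 4(17)(-3374) = 9 + 229432 = 229441
√Δ = 479
n = [-(3) + √Δ] / (2·17) = (-3 + 479) / 34 = 476 / 34 = 14
(The negative root is discarded since n must be a positive integer.)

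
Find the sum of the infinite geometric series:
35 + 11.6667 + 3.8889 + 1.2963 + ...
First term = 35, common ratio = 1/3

For |r| < 1, S = a / (1 - r)
S = 35 / (1 - (1/3))
S = 35 / (2/3)
S = 105/2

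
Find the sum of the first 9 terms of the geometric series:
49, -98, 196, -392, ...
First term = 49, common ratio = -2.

Sₙ = a(1 - rⁿ) / (1 - r)
S_9 = 49(1 - (-2)^9) / (1 - (-2))
S_9 = 49(1 - (-512)) / (3)
S_9 = 8379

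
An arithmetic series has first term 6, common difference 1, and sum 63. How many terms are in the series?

Using S = n/2 × [2a + (n-1)d]
63 = n/2 × [2(6) + (n-1)(1)]
63 = n/2 × [12 + 1n - 1]
126 = n × [11 + 1n]
1n² + (11)n - 126 = 0
Discriminant: Δ = (11)² - 4(1)(-126) = 121 + 504 = 625
√Δ = 25
n = [-(11) + √Δ] / (2·1) = (-11 + 25) / 2 = 14 / 2 = 7
(The negative root is discarded since n must be a positive integer.)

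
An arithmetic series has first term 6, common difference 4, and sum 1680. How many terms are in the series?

Using S = n/2 × [2a + (n-1)d]
1680 = n/2 × [2(6) + (n-1)(4)]
1680 = n/2 × [12 + 4n - 4]
3360 = n × [8 + 4n]
4n² + (8)n - 3360 = 0
Discriminant: Δ = (8)² - 4(4)(-3360) = 64 + 53760 = 53824
√Δ = 232
n = [-(8) + √Δ] / (2·4) = (-8 + 232) / 8 = 224 / 8 = 28
(The negative root is discarded since n must be a positive integer.)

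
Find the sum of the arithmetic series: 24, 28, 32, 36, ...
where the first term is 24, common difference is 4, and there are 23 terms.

Sₙ = n/2 × (first + last)
Last term = a + (n-1)d = 24 + (23-1)×4 = 112
S_23 = 23/2 × (24 + 112)
S_23 = 23/2 × 136 = 1564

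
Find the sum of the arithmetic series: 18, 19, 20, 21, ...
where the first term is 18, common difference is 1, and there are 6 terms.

Sₙ = n/2 × (first + last)
Last term = a + (n-1)d = 18 + (6-1)×1 = 23
S_6 = 6/2 × (18 + 23)
S_6 = 6/2 × 41 = 123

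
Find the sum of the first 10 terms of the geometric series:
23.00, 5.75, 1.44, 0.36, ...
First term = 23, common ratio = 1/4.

Sₙ = a(1 - rⁿ) / (1 - r)
S_10 = 23(1 - (1/4)^10) / (1 - (1/4))
S_10 = 23(1 - (1/1048576)) / (3/4)
S_10 = 8039075/262144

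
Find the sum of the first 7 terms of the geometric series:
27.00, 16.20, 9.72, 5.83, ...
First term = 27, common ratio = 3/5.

Sₙ = a(1 - rⁿ) / (1 - r)
S_7 = 27(1 - (3/5)^7) / (1 - (3/5))
S_7 = 27(1 - (2187/78125)) / (2/5)
S_7 = 1025163/15625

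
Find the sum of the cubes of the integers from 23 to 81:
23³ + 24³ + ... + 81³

Use ∑_{k=1}^{n} k³ = [n(n+1)/2]², then subtract the first 22 terms.
∑_{k=1}^{81} k³ = [81×82/2]² = 3321² = 11029041
∑_{k=1}^{22} k³ = [22×23/2]² = 253² = 64009
∑_{k=23}^{81} k³ = 11029041 - 64009 = 10965032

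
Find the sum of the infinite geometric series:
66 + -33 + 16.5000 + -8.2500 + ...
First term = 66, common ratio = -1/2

For |r| < 1, S = a / (1 - r)
S = 66 / (1 - (-1/2))
S = 66 / (3/2)
S = 44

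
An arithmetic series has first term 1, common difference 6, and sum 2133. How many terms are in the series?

Using S = n/2 × [2a + (n-1)d]
2133 = n/2 × [2(1) + (n-1)(6)]
2133 = n/2 × [2 + 6n - 6]
4266 = n × [-4 + 6n]
6n² + (-4)n - 4266 = 0
Discriminant: Δ = (-4)² - 4(6)(-4266) = 16 + 102384 = 102400
√Δ = 320
n = [-(-4) + √Δ] / (2·6) = (4 + 320) / 12 = 324 / 12 = 27
(The negative root is discarded since n must be a positive integer.)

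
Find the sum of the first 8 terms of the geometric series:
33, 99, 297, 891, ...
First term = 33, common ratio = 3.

Sₙ = a(1 - rⁿ) / (1 - r)
S_8 = 33(1 - 3^8) / (1 - 3)
S_8 = 33(1 - 6561) / (-2)
S_8 = 108240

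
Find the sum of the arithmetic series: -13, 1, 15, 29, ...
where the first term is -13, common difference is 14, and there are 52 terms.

Sₙ = n/2 × (first + last)
Last term = a + (n-1)d = -13 + (52-1)×14 = 701
S_52 = 52/2 × (-13 + 701)
S_52 = 52/2 × 688 = 17888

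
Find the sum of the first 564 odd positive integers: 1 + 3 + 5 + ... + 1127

Sum of first n odd numbers = n²
= 564²
= 318096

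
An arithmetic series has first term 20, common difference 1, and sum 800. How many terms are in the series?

Using S = n/2 × [2a + (n-1)d]
800 = n/2 × [2(20) + (n-1)(1)]
800 = n/2 × [40 + 1n - 1]
1600 = n × [39 + 1n]
1n² + (39)n - 1600 = 0
Discriminant: Δ = (39)² - 4(1)(-1600) = 1521 + 6400 = 7921
√Δ = 89
n = [-(39) + √Δ] / (2·1) = (-39 + 89) / 2 = 50 / 2 = 25
(The negative root is discarded since n must be a positive integer.)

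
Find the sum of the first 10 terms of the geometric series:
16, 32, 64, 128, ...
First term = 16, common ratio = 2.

Sₙ = a(1 - rⁿ) / (1 - r)
S_10 = 16(1 - 2^10) / (1 - 2)
S_10 = 16(1 - 1024) / (-1)
S_10 = 16368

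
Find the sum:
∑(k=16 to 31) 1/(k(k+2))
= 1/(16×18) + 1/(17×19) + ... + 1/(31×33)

Partial fractions: 1/(k(k+2)) = (1/2)[1/k - 1/(k+2)]
Telescoping leaves the first two and last two terms:
= (1/2)[1/16 + 1/17 - 1/32 - 1/33]
= 1073/35904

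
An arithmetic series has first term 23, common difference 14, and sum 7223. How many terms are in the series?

Using S = n/2 × [2a + (n-1)d]
7223 = n/2 × [2(23) + (n-1)(14)]
7223 = n/2 × [46 + 14n - 14]
14446 = n × [32 + 14n]
14n² + (32)n - 14446 = 0
Discriminant: Δ = (32)² - 4(14)(-14446) = 1024 + 808976 = 810000
√Δ = 900
n = [-(32) + √Δ] / (2·14) = (-32 + 900) / 28 = 868 / 28 = 31
(The negative root is discarded since n must be a positive integer.)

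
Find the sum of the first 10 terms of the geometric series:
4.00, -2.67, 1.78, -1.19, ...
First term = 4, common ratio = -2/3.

Sₙ = a(1 - rⁿ) / (1 - r)
S_10 = 4(1 - (-2/3)^10) / (1 - (-2/3))
S_10 = 4(1 - (1024/59049)) / (5/3)
S_10 = 46420/19683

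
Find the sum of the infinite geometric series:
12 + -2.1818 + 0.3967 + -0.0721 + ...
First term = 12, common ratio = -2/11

For |r| < 1, S = a / (1 - r)
S = 12 / (1 - (-2/11))
S = 12 / (13/11)
S = 132/13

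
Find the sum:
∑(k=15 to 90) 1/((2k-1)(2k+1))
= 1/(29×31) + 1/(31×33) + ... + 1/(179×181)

Partial fractions: 1/((2k-1)(2k+1)) = (1/2)[1/(2k-1) - 1/(2k+1)]
The series telescopes:
= (1/2)[1/29 - 1/181]
= 76/5249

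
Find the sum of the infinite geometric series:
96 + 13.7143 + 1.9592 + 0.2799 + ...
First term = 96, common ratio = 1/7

For |r| < 1, S = a / (1 - r)
S = 96 / (1 - (1/7))
S = 96 / (6/7)
S = 112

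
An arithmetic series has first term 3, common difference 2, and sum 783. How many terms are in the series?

Using S = n/2 × [2a + (n-1)d]
783 = n/2 × [2(3) + (n-1)(2)]
783 = n/2 × [6 + 2n - 2]
1566 = n × [4 + 2n]
2n² + (4)n - 1566 = 0
Discriminant: Δ = (4)² - 4(2)(-1566) = 16 + 12528 = 12544
√Δ = 112
n = [-(4) + √Δ] / (2·2) = (-4 + 112) / 4 = 108 / 4 = 27
(The negative root is discarded since n must be a positive integer.)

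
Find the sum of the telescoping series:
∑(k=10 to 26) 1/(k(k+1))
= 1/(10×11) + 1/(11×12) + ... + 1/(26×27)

Partial fractions: 1/(k(k+1)) = 1/k - 1/(k+1)
The series telescopes:
= (1/10 - 1/11) + (1/11 - 1/12) + ... + (1/26 - 1/27)
= 1/10 - 1/27
= 17/270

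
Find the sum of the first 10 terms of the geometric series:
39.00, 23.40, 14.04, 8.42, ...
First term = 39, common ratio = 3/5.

Sₙ = a(1 - rⁿ) / (1 - r)
S_10 = 39(1 - (3/5)^10) / (1 - (3/5))
S_10 = 39(1 - (59049/9765625)) / (2/5)
S_10 = 189278232/1953125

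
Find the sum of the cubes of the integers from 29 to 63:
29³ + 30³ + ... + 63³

Use ∑_{k=1}^{n} k³ = [n(n+1)/2]², then subtract the first 28 terms.
∑_{k=1}^{63} k³ = [63×64/2]² = 2016² = 4064256
∑_{k=1}^{28} k³ = [28×29/2]² = 406² = 164836
∑_{k=29}^{63} k³ = 4064256 - 164836 = 3899420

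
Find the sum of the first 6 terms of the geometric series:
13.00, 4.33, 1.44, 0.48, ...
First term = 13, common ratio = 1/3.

Sₙ = a(1 - rⁿ) / (1 - r)
S_6 = 13(1 - (1/3)^6) / (1 - (1/3))
S_6 = 13(1 - (1/729)) / (2/3)
S_6 = 4732/243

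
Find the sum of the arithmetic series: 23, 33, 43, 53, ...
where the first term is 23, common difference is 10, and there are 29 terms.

Sₙ = n/2 × (first + last)
Last term = a + (n-1)d = 23 + (29-1)×10 = 303
S_29 = 29/2 × (23 + 303)
S_29 = 29/2 × 326 = 4727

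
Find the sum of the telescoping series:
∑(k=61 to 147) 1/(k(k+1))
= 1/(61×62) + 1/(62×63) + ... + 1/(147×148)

Partial fractions: 1/(k(k+1)) = 1/k - 1/(k+1)
The series telescopes:
= (1/61 - 1/62) + (1/62 - 1/63) + ... + (1/147 - 1/148)
= 1/61 - 1/148
= 87/9028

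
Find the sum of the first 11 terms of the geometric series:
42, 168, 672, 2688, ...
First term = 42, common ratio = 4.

Sₙ = a(1 - rⁿ) / (1 - r)
S_11 = 42(1 - 4^11) / (1 - 4)
S_11 = 42(1 - 4194304) / (-3)
S_11 = 58720242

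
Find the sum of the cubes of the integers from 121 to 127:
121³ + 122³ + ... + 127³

Use ∑_{k=1}^{n} k³ = [n(n+1)/2]², then subtract the first 120 terms.
∑_{k=1}^{127} k³ = [127×128/2]² = 8128² = 66064384
∑_{k=1}^{120} k³ = [120×121/2]² = 7260² = 52707600
∑_{k=121}^{127} k³ = 66064384 - 52707600 = 13356784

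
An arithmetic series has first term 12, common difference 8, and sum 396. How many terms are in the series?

Using S = n/2 × [2a + (n-1)d]
396 = n/2 × [2(12) + (n-1)(8)]
396 = n/2 × [24 + 8n - 8]
792 = n × [16 + 8n]
8n² + (16)n - 792 = 0
Discriminant: Δ = (16)² - 4(8)(-792) = 256 + 25344 = 25600
√Δ = 160
n = [-(16) + √Δ] / (2·8) = (-16 + 160) / 16 = 144 / 16 = 9
(The negative root is discarded since n must be a positive integer.)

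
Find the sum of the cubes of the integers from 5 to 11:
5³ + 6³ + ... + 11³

Use ∑_{k=1}^{n} k³ = [n(n+1)/2]², then subtract the first 4 terms.
∑_{k=1}^{11} k³ = [11×12/2]² = 66² = 4356
∑_{k=1}^{4} k³ = [4×5/2]² = 10² = 100
∑_{k=5}^{11} k³ = 4356 - 100 = 4256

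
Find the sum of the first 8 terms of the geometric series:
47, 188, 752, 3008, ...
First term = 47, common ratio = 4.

Sₙ = a(1 - rⁿ) / (1 - r)
S_8 = 47(1 - 4^8) / (1 - 4)
S_8 = 47(1 - 65536) / (-3)
S_8 = 1026715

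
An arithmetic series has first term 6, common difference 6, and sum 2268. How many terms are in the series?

Using S = n/2 × [2a + (n-1)d]
2268 = n/2 × [2(6) + (n-1)(6)]
2268 = n/2 × [12 + 6n - 6]
4536 = n × [6 + 6n]
6n² + (6)n - 4536 = 0
Discriminant: Δ = (6)² - 4(6)(-4536) = 36 + 108864 = 108900
√Δ = 330
n = [-(6) + √Δ] / (2·6) = (-6 + 330) / 12 = 324 / 12 = 27
(The negative root is discarded since n must be a positive integer.)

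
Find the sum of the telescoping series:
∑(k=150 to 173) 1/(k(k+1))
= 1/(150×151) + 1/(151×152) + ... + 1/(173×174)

Partial fractions: 1/(k(k+1)) = 1/k - 1/(k+1)
The series telescopes:
= (1/150 - 1/151) + (1/151 - 1/152) + ... + (1/173 - 1/174)
= 1/150 - 1/174
= 2/2175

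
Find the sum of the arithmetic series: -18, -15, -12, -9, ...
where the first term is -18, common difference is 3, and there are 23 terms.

Sₙ = n/2 × (first + last)
Last term = a + (n-1)d = -18 + (23-1)×3 = 48
S_23 = 23/2 × (-18 + 48)
S_23 = 23/2 × 30 = 345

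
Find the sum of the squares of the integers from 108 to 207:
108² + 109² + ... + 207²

Use ∑_{k=1}^{n} k² = n(n+1)(2n+1)/6, then subtract the first 107 terms.
∑_{k=1}^{207} k² = 207×208×415/6 = 2978040
∑_{k=1}^{107} k² = 107×108×215/6 = 414090
∑_{k=108}^{207} k² = 2978040 - 414090 = 2563950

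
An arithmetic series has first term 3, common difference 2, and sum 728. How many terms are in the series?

Using S = n/2 × [2a + (n-1)d]
728 = n/2 × [2(3) + (n-1)(2)]
728 = n/2 × [6 + 2n - 2]
1456 = n × [4 + 2n]
2n² + (4)n - 1456 = 0
Discriminant: Δ = (4)² - 4(2)(-1456) = 16 + 11648 = 11664
√Δ = 108
n = [-(4) + √Δ] / (2·2) = (-4 + 108) / 4 = 104 / 4 = 26
(The negative root is discarded since n must be a positive integer.)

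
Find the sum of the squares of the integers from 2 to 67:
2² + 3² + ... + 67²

Use ∑_{k=1}^{n} k² = n(n+1)(2n+1)/6, then subtract the first 1 terms.
∑_{k=1}^{67} k² = 67×68×135/6 = 102510
∑_{k=1}^{1} k² = 1×2×3/6 = 1
∑_{k=2}^{67} k² = 102510 - 1 = 102509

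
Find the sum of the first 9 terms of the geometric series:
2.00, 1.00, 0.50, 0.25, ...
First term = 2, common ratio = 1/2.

Sₙ = a(1 - rⁿ) / (1 - r)
S_9 = 2(1 - (1/2)^9) / (1 - (1/2))
S_9 = 2(1 - (1/512)) / (1/2)
S_9 = 511/128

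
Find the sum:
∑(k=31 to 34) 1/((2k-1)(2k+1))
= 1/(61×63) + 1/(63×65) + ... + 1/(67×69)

Partial fractions: 1/((2k-1)(2k+1)) = (1/2)[1/(2k-1) - 1/(2k+1)]
The series telescopes:
= (1/2)[1/61 - 1/69]
= 4/4209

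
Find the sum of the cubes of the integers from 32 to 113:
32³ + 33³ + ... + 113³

Use ∑_{k=1}^{n} k³ = [n(n+1)/2]², then subtract the first 31 terms.
∑_{k=1}^{113} k³ = [113×114/2]² = 6441² = 41486481
∑_{k=1}^{31} k³ = [31×32/2]² = 496² = 246016
∑_{k=32}^{113} k³ = 41486481 - 246016 = 41240465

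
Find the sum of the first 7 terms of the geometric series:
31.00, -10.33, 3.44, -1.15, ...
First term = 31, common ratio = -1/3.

Sₙ = a(1 - rⁿ) / (1 - r)
S_7 = 31(1 - (-1/3)^7) / (1 - (-1/3))
S_7 = 31(1 - (-1/2187)) / (4/3)
S_7 = 16957/729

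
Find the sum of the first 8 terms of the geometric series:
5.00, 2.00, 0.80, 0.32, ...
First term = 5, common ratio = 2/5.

Sₙ = a(1 - rⁿ) / (1 - r)
S_8 = 5(1 - (2/5)^8) / (1 - (2/5))
S_8 = 5(1 - (256/390625)) / (3/5)
S_8 = 130123/15625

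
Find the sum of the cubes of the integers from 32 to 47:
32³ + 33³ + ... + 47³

Use ∑_{k=1}^{n} k³ = [n(n+1)/2]², then subtract the first 31 terms.
∑_{k=1}^{47} k³ = [47×48/2]² = 1128² = 1272384
∑_{k=1}^{31} k³ = [31×32/2]² = 496² = 246016
∑_{k=32}^{47} k³ = 1272384 - 246016 = 1026368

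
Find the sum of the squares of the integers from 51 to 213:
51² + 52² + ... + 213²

Use ∑_{k=1}^{n} k² = n(n+1)(2n+1)/6, then subtract the first 50 terms.
∑_{k=1}^{213} k² = 213×214×427/6 = 3243919
∑_{k=1}^{50} k² = 50×51×101/6 = 42925
∑_{k=51}^{213} k² = 3243919 - 42925 = 3200994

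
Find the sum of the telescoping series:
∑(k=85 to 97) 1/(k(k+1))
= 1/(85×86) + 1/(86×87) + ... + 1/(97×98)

Partial fractions: 1/(k(k+1)) = 1/k - 1/(k+1)
The series telescopes:
= (1/85 - 1/86) + (1/86 - 1/87) + ... + (1/97 - 1/98)
= 1/85 - 1/98
= 13/8330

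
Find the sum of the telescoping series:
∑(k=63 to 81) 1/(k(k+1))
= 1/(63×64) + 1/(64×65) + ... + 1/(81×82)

Partial fractions: 1/(k(k+1)) = 1/k - 1/(k+1)
The series telescopes:
= (1/63 - 1/64) + (1/64 - 1/65) + ... + (1/81 - 1/82)
= 1/63 - 1/82
= 19/5166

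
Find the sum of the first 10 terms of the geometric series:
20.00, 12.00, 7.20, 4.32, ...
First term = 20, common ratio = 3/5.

Sₙ = a(1 - rⁿ) / (1 - r)
S_10 = 20(1 - (3/5)^10) / (1 - (3/5))
S_10 = 20(1 - (59049/9765625)) / (2/5)
S_10 = 19413152/390625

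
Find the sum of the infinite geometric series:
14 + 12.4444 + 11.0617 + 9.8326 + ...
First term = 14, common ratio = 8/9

For |r| < 1, S = a / (1 - r)
S = 14 / (1 - (8/9))
S = 14 / (1/9)
S = 126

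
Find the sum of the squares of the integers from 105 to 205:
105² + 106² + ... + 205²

Use ∑_{k=1}^{n} k² = n(n+1)(2n+1)/6, then subtract the first 104 terms.
∑_{k=1}^{205} k² = 205×206×411/6 = 2892755
∑_{k=1}^{104} k² = 104×105×209/6 = 380380
∑_{k=105}^{205} k² = 2892755 - 380380 = 2512375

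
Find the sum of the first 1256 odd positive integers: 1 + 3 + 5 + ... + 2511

Sum of first n odd numbers = n²
= 1256²
= 1577536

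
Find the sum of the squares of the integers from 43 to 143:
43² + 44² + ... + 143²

Use ∑_{k=1}^{n} k² = n(n+1)(2n+1)/6, then subtract the first 42 terms.
∑_{k=1}^{143} k² = 143×144×287/6 = 984984
∑_{k=1}^{42} k² = 42×43×85/6 = 25585
∑_{k=43}^{143} k² = 984984 - 25585 = 959399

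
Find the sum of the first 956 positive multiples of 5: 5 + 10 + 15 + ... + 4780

Factor out 5: = 5(1 + 2 + ... + 956) = 5 × n(n+1)/2
= 5 × 956×957/2
= 5 × 457446
= 2287230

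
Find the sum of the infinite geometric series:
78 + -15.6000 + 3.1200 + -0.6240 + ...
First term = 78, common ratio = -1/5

For |r| < 1, S = a / (1 - r)
S = 78 / (1 - (-1/5))
S = 78 / (6/5)
S = 65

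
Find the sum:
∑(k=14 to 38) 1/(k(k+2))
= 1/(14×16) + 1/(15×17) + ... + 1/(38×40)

Partial fractions: 1/(k(k+2)) = (1/2)[1/k - 1/(k+2)]
Telescoping leaves the first two and last two terms:
= (1/2)[1/14 + 1/15 - 1/39 - 1/40]
= 191/4368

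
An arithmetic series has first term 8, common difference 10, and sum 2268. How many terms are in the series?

Using S = n/2 × [2a + (n-1)d]
2268 = n/2 × [2(8) + (n-1)(10)]
2268 = n/2 × [16 + 10n - 10]
4536 = n × [6 + 10n]
10n² + (6)n - 4536 = 0
Discriminant: Δ = (6)² - 4(10)(-4536) = 36 + 181440 = 181476
√Δ = 426
n = [-(6) + √Δ] / (2·10) = (-6 + 426) / 20 = 420 / 20 = 21
(The negative root is discarded since n must be a positive integer.)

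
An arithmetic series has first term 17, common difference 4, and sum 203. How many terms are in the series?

Using S = n/2 × [2a + (n-1)d]
203 = n/2 × [2(17) + (n-1)(4)]
203 = n/2 × [34 + 4n - 4]
406 = n × [30 + 4n]
4n² + (30)n - 406 = 0
Discriminant: Δ = (30)² - 4(4)(-406) = 900 + 6496 = 7396
√Δ = 86
n = [-(30) + √Δ] / (2·4) = (-30 + 86) / 8 = 56 / 8 = 7
(The negative root is discarded since n must be a positive integer.)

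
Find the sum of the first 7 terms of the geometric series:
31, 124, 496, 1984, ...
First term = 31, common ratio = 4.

Sₙ = a(1 - rⁿ) / (1 - r)
S_7 = 31(1 - 4^7) / (1 - 4)
S_7 = 31(1 - 16384) / (-3)
S_7 = 169291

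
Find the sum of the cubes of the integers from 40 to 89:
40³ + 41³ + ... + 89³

Use ∑_{k=1}^{n} k³ = [n(n+1)/2]², then subtract the first 39 terms.
∑_{k=1}^{89} k³ = [89×90/2]² = 4005² = 16040025
∑_{k=1}^{39} k³ = [39×40/2]² = 780² = 608400
∑_{k=40}^{89} k³ = 16040025 - 608400 = 15431625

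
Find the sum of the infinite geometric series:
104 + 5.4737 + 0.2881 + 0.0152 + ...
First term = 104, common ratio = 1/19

For |r| < 1, S = a / (1 - r)
S = 104 / (1 - (1/19))
S = 104 / (18/19)
S = 988/9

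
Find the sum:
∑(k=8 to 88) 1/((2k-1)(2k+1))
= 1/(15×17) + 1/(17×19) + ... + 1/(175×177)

Partial fractions: 1/((2k-1)(2k+1)) = (1/2)[1/(2k-1) - 1/(2k+1)]
The series telescopes:
= (1/2)[1/15 - 1/177]
= 9/295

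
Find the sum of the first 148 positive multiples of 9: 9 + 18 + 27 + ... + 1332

Factor out 9: = 9(1 + 2 + ... + 148) = 9 × n(n+1)/2
= 9 × 148×149/2
= 9 × 11026
= 99234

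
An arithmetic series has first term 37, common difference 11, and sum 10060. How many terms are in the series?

Using S = n/2 × [2a + (n-1)d]
10060 = n/2 × [2(37) + (n-1)(11)]
10060 = n/2 × [74 + 11n - 11]
20120 = n × [63 + 11n]
11n² + (63)n - 20120 = 0
Discriminant: Δ = (63)² - 4(11)(-20120) = 3969 + 885280 = 889249
√Δ = 943
n = [-(63) + √Δ] / (2·11) = (-63 + 943) / 22 = 880 / 22 = 40
(The negative root is discarded since n must be a positive integer.)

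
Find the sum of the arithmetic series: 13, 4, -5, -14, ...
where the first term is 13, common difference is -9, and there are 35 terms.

Sₙ = n/2 × (first + last)
Last term = a + (n-1)d = 13 + (35-1)×(-9) = -293
S_35 = 35/2 × (13 + (-293))
S_35 = 35/2 × (-280) = -4900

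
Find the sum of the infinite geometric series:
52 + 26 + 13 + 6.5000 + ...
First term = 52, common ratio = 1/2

For |r| < 1, S = a / (1 - r)
S = 52 / (1 - (1/2))
S = 52 / (1/2)
S = 104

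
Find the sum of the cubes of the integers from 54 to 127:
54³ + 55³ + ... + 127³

Use ∑_{k=1}^{n} k³ = [n(n+1)/2]², then subtract the first 53 terms.
∑_{k=1}^{127} k³ = [127×128/2]² = 8128² = 66064384
∑_{k=1}^{53} k³ = [53×54/2]² = 1431² = 2047761
∑_{k=54}^{127} k³ = 66064384 - 2047761 = 64016623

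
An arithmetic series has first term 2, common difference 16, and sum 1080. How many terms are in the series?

Using S = n/2 × [2a + (n-1)d]
1080 = n/2 × [2(2) + (n-1)(16)]
1080 = n/2 × [4 + 16n - 16]
2160 = n × [-12 + 16n]
16n² + (-12)n - 2160 = 0
Discriminant: Δ = (-12)² - 4(16)(-2160) = 144 + 138240 = 138384
√Δ = 372
n = [-(-12) + √Δ] / (2·16) = (12 + 372) / 32 = 384 / 32 = 12
(The negative root is discarded since n must be a positive integer.)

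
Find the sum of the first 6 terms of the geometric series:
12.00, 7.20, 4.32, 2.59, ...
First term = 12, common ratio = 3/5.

Sₙ = a(1 - rⁿ) / (1 - r)
S_6 = 12(1 - (3/5)^6) / (1 - (3/5))
S_6 = 12(1 - (729/15625)) / (2/5)
S_6 = 89376/3125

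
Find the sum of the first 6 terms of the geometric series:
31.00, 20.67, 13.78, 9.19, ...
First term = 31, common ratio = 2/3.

Sₙ = a(1 - rⁿ) / (1 - r)
S_6 = 31(1 - (2/3)^6) / (1 - (2/3))
S_6 = 31(1 - (64/729)) / (1/3)
S_6 = 20615/243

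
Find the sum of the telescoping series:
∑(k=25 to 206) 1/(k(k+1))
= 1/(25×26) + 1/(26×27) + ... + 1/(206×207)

Partial fractions: 1/(k(k+1)) = 1/k - 1/(k+1)
The series telescopes:
= (1/25 - 1/26) + (1/26 - 1/27) + ... + (1/206 - 1/207)
= 1/25 - 1/207
= 182/5175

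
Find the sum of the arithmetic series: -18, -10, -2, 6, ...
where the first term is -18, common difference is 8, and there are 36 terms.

Sₙ = n/2 × (first + last)
Last term = a + (n-1)d = -18 + (36-1)×8 = 262
S_36 = 36/2 × (-18 + 262)
S_36 = 36/2 × 244 = 4392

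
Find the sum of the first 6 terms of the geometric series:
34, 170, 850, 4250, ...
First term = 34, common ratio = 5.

Sₙ = a(1 - rⁿ) / (1 - r)
S_6 = 34(1 - 5^6) / (1 - 5)
S_6 = 34(1 - 15625) / (-4)
S_6 = 132804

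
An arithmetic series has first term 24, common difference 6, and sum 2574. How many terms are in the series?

Using S = n/2 × [2a + (n-1)d]
2574 = n/2 × [2(24) + (n-1)(6)]
2574 = n/2 × [48 + 6n - 6]
5148 = n × [42 + 6n]
6n² + (42)n - 5148 = 0
Discriminant: Δ = (42)² - 4(6)(-5148) = 1764 + 123552 = 125316
√Δ = 354
n = [-(42) + √Δ] / (2·6) = (-42 + 354) / 12 = 312 / 12 = 26
(The negative root is discarded since n must be a positive integer.)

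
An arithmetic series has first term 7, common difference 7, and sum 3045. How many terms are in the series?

Using S = n/2 × [2a + (n-1)d]
3045 = n/2 × [2(7) + (n-1)(7)]
3045 = n/2 × [14 + 7n - 7]
6090 = n × [7 + 7n]
7n² + (7)n - 6090 = 0
Discriminant: Δ = (7)² - 4(7)(-6090) = 49 + 170520 = 170569
√Δ = 413
n = [-(7) + √Δ] / (2·7) = (-7 + 413) / 14 = 406 / 14 = 29
(The negative root is discarded since n must be a positive integer.)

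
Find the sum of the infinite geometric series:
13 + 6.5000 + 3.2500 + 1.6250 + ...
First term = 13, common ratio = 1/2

For |r| < 1, S = a / (1 - r)
S = 13 / (1 - (1/2))
S = 13 / (1/2)
S = 26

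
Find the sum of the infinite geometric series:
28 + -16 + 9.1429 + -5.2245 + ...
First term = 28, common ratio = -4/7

For |r| < 1, S = a / (1 - r)
S = 28 / (1 - (-4/7))
S = 28 / (11/7)
S = 196/11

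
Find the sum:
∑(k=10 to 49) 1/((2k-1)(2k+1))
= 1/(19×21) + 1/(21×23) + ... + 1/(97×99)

Partial fractions: 1/((2k-1)(2k+1)) = (1/2)[1/(2k-1) - 1/(2k+1)]
The series telescopes:
= (1/2)[1/19 - 1/99]
= 40/1881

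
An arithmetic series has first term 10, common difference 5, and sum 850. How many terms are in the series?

Using S = n/2 × [2a + (n-1)d]
850 = n/2 × [2(10) + (n-1)(5)]
850 = n/2 × [20 + 5n - 5]
1700 = n × [15 + 5n]
5n² + (15)n - 1700 = 0
Discriminant: Δ = (15)² - 4(5)(-1700) = 225 + 34000 = 34225
√Δ = 185
n = [-(15) + √Δ] / (2·5) = (-15 + 185) / 10 = 170 / 10 = 17
(The negative root is discarded since n must be a positive integer.)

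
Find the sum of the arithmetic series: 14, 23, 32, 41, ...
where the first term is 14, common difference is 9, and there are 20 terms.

Sₙ = n/2 × (first + last)
Last term = a + (n-1)d = 14 + (20-1)×9 = 185
S_20 = 20/2 × (14 + 185)
S_20 = 20/2 × 199 = 1990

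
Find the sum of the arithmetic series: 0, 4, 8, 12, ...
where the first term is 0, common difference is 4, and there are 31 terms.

Sₙ = n/2 × (first + last)
Last term = a + (n-1)d = 0 + (31-1)×4 = 120
S_31 = 31/2 × (0 + 120)
S_31 = 31/2 × 120 = 1860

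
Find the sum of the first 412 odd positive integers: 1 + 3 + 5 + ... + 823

Sum of first n odd numbers = n²
= 412²
= 169744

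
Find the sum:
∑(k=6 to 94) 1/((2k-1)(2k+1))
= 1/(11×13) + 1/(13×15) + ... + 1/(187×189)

Partial fractions: 1/((2k-1)(2k+1)) = (1/2)[1/(2k-1) - 1/(2k+1)]
The series telescopes:
= (1/2)[1/11 - 1/189]
= 89/2079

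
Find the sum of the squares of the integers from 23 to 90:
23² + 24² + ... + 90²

Use ∑_{k=1}^{n} k² = n(n+1)(2n+1)/6, then subtract the first 22 terms.
∑_{k=1}^{90} k² = 90×91×181/6 = 247065
∑_{k=1}^{22} k² = 22×23×45/6 = 3795
∑_{k=23}^{90} k² = 247065 - 3795 = 243270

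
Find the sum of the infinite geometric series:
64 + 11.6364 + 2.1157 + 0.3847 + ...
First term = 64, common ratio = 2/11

For |r| < 1, S = a / (1 - r)
S = 64 / (1 - (2/11))
S = 64 / (9/11)
S = 704/9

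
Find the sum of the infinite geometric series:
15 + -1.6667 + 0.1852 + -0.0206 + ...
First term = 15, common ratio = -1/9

For |r| < 1, S = a / (1 - r)
S = 15 / (1 - (-1/9))
S = 15 / (10/9)
S = 27/2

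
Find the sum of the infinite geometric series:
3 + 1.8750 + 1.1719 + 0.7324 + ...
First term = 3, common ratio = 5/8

For |r| < 1, S = a / (1 - r)
S = 3 / (1 - (5/8))
S = 3 / (3/8)
S = 8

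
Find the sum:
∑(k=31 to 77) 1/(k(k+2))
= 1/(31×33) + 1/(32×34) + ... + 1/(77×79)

Partial fractions: 1/(k(k+2)) = (1/2)[1/k - 1/(k+2)]
Telescoping leaves the first two and last two terms:
= (1/2)[1/31 + 1/32 - 1/78 - 1/79]
= 116231/6112704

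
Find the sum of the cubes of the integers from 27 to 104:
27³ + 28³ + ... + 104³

Use ∑_{k=1}^{n} k³ = [n(n+1)/2]², then subtract the first 26 terms.
∑_{k=1}^{104} k³ = [104×105/2]² = 5460² = 29811600
∑_{k=1}^{26} k³ = [26×27/2]² = 351² = 123201
∑_{k=27}^{104} k³ = 29811600 - 123201 = 29688399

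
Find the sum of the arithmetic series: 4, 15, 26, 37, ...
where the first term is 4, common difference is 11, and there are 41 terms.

Sₙ = n/2 × (first + last)
Last term = a + (n-1)d = 4 + (41-1)×11 = 444
S_41 = 41/2 × (4 + 444)
S_41 = 41/2 × 448 = 9184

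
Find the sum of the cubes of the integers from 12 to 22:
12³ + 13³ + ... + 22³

Use ∑_{k=1}^{n} k³ = [n(n+1)/2]², then subtract the first 11 terms.
∑_{k=1}^{22} k³ = [22×23/2]² = 253² = 64009
∑_{k=1}^{11} k³ = [11×12/2]² = 66² = 4356
∑_{k=12}^{22} k³ = 64009 - 4356 = 59653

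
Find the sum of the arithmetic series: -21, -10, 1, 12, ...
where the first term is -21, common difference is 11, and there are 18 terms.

Sₙ = n/2 × (first + last)
Last term = a + (n-1)d = -21 + (18-1)×11 = 166
S_18 = 18/2 × (-21 + 166)
S_18 = 18/2 × 145 = 1305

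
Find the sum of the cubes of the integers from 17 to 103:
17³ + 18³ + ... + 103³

Use ∑_{k=1}^{n} k³ = [n(n+1)/2]², then subtract the first 16 terms.
∑_{k=1}^{103} k³ = [103×104/2]² = 5356² = 28686736
∑_{k=1}^{16} k³ = [16×17/2]² = 136² = 18496
∑_{k=17}^{103} k³ = 28686736 - 18496 = 28668240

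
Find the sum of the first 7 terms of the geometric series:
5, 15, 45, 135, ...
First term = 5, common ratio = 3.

Sₙ = a(1 - rⁿ) / (1 - r)
S_7 = 5(1 - 3^7) / (1 - 3)
S_7 = 5(1 - 2187) / (-2)
S_7 = 5465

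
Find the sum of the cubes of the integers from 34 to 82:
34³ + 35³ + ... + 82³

Use ∑_{k=1}^{n} k³ = [n(n+1)/2]², then subtract the first 33 terms.
∑_{k=1}^{82} k³ = [82×83/2]² = 3403² = 11580409
∑_{k=1}^{33} k³ = [33×34/2]² = 561² = 314721
∑_{k=34}^{82} k³ = 11580409 - 314721 = 11265688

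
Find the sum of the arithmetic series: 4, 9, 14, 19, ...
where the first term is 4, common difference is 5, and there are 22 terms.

Sₙ = n/2 × (first + last)
Last term = a + (n-1)d = 4 + (22-1)×5 = 109
S_22 = 22/2 × (4 + 109)
S_22 = 22/2 × 113 = 1243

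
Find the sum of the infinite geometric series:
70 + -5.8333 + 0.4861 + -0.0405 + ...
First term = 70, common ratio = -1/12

For |r| < 1, S = a / (1 - r)
S = 70 / (1 - (-1/12))
S = 70 / (13/12)
S = 840/13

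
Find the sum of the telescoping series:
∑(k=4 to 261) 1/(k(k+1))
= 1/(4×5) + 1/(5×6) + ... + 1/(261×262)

Partial fractions: 1/(k(k+1)) = 1/k - 1/(k+1)
The series telescopes:
= (1/4 - 1/5) + (1/5 - 1/6) + ... + (1/261 - 1/262)
= 1/4 - 1/262
= 129/524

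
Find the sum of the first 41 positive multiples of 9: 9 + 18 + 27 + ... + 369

Factor out 9: = 9(1 + 2 + ... + 41) = 9 × n(n+1)/2
= 9 × 41×42/2
= 9 × 861
= 7749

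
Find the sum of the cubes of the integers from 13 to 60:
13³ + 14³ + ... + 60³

Use ∑_{k=1}^{n} k³ = [n(n+1)/2]², then subtract the first 12 terms.
∑_{k=1}^{60} k³ = [60×61/2]² = 1830² = 3348900
∑_{k=1}^{12} k³ = [12×13/2]² = 78² = 6084
∑_{k=13}^{60} k³ = 3348900 - 6084 = 3342816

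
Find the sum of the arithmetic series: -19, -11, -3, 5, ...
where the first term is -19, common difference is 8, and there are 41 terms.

Sₙ = n/2 × (first + last)
Last term = a + (n-1)d = -19 + (41-1)×8 = 301
S_41 = 41/2 × (-19 + 301)
S_41 = 41/2 × 282 = 5781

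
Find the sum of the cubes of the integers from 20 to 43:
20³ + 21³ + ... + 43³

Use ∑_{k=1}^{n} k³ = [n(n+1)/2]², then subtract the first 19 terms.
∑_{k=1}^{43} k³ = [43×44/2]² = 946² = 894916
∑_{k=1}^{19} k³ = [19×20/2]² = 190² = 36100
∑_{k=20}^{43} k³ = 894916 - 36100 = 858816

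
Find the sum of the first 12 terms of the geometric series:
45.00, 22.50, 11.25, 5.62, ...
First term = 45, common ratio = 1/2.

Sₙ = a(1 - rⁿ) / (1 - r)
S_12 = 45(1 - (1/2)^12) / (1 - (1/2))
S_12 = 45(1 - (1/4096)) / (1/2)
S_12 = 184275/2048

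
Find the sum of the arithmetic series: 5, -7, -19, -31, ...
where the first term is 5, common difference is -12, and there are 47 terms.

Sₙ = n/2 × (first + last)
Last term = a + (n-1)d = 5 + (47-1)×(-12) = -547
S_47 = 47/2 × (5 + (-547))
S_47 = 47/2 × (-542) = -12737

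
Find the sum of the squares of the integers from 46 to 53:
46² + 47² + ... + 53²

Use ∑_{k=1}^{n} k² = n(n+1)(2n+1)/6, then subtract the first 45 terms.
∑_{k=1}^{53} k² = 53×54×107/6 = 51039
∑_{k=1}^{45} k² = 45×46×91/6 = 31395
∑_{k=46}^{53} k² = 51039 - 31395 = 19644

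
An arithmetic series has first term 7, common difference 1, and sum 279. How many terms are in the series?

Using S = n/2 × [2a + (n-1)d]
279 = n/2 × [2(7) + (n-1)(1)]
279 = n/2 × [14 + 1n - 1]
558 = n × [13 + 1n]
1n² + (13)n - 558 = 0
Discriminant: Δ = (13)² - 4(1)(-558) = 169 + 2232 = 2401
√Δ = 49
n = [-(13) + √Δ] / (2·1) = (-13 + 49) / 2 = 36 / 2 = 18
(The negative root is discarded since n must be a positive integer.)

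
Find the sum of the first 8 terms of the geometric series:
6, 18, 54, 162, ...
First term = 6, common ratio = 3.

Sₙ = a(1 - rⁿ) / (1 - r)
S_8 = 6(1 - 3^8) / (1 - 3)
S_8 = 6(1 - 6561) / (-2)
S_8 = 19680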